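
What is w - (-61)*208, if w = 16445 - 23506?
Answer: 5627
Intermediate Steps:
w = -7061
w - (-61)*208 = -7061 - (-61)*208 = -7061 - 1*(-12688) = -7061 + 12688 = 5627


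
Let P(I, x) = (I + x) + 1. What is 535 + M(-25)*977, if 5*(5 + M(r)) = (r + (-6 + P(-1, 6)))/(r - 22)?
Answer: -199565/47 ≈ -4246.1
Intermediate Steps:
P(I, x) = 1 + I + x
M(r) = -5 + r/(5*(-22 + r)) (M(r) = -5 + ((r + (-6 + (1 - 1 + 6)))/(r - 22))/5 = -5 + ((r + (-6 + 6))/(-22 + r))/5 = -5 + ((r + 0)/(-22 + r))/5 = -5 + (r/(-22 + r))/5 = -5 + r/(5*(-22 + r)))
535 + M(-25)*977 = 535 + (2*(275 - 12*(-25))/(5*(-22 - 25)))*977 = 535 + ((⅖)*(275 + 300)/(-47))*977 = 535 + ((⅖)*(-1/47)*575)*977 = 535 - 230/47*977 = 535 - 224710/47 = -199565/47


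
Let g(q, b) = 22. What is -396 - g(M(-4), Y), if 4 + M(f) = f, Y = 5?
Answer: -418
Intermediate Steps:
M(f) = -4 + f
-396 - g(M(-4), Y) = -396 - 1*22 = -396 - 22 = -418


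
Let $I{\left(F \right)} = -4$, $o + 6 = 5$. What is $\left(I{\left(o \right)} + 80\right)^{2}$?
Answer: $5776$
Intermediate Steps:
$o = -1$ ($o = -6 + 5 = -1$)
$\left(I{\left(o \right)} + 80\right)^{2} = \left(-4 + 80\right)^{2} = 76^{2} = 5776$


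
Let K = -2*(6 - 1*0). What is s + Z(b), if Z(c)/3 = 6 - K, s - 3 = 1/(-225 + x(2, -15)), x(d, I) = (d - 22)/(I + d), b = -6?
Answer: 165572/2905 ≈ 56.996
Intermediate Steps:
x(d, I) = (-22 + d)/(I + d)
s = 8702/2905 (s = 3 + 1/(-225 + (-22 + 2)/(-15 + 2)) = 3 + 1/(-225 - 20/(-13)) = 3 + 1/(-225 - 1/13*(-20)) = 3 + 1/(-225 + 20/13) = 3 + 1/(-2905/13) = 3 - 13/2905 = 8702/2905 ≈ 2.9955)
K = -12 (K = -2*(6 + 0) = -2*6 = -12)
Z(c) = 54 (Z(c) = 3*(6 - 1*(-12)) = 3*(6 + 12) = 3*18 = 54)
s + Z(b) = 8702/2905 + 54 = 165572/2905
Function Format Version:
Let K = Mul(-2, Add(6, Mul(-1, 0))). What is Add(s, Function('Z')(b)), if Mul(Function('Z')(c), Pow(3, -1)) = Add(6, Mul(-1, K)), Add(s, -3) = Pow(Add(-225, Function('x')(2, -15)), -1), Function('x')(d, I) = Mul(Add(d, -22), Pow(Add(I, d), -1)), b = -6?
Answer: Rational(165572, 2905) ≈ 56.996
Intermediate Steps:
Function('x')(d, I) = Mul(Pow(Add(I, d), -1), Add(-22, d)) (Function('x')(d, I) = Mul(Add(-22, d), Pow(Add(I, d), -1)) = Mul(Pow(Add(I, d), -1), Add(-22, d)))
s = Rational(8702, 2905) (s = Add(3, Pow(Add(-225, Mul(Pow(Add(-15, 2), -1), Add(-22, 2))), -1)) = Add(3, Pow(Add(-225, Mul(Pow(-13, -1), -20)), -1)) = Add(3, Pow(Add(-225, Mul(Rational(-1, 13), -20)), -1)) = Add(3, Pow(Add(-225, Rational(20, 13)), -1)) = Add(3, Pow(Rational(-2905, 13), -1)) = Add(3, Rational(-13, 2905)) = Rational(8702, 2905) ≈ 2.9955)
K = -12 (K = Mul(-2, Add(6, 0)) = Mul(-2, 6) = -12)
Function('Z')(c) = 54 (Function('Z')(c) = Mul(3, Add(6, Mul(-1, -12))) = Mul(3, Add(6, 12)) = Mul(3, 18) = 54)
Add(s, Function('Z')(b)) = Add(Rational(8702, 2905), 54) = Rational(165572, 2905)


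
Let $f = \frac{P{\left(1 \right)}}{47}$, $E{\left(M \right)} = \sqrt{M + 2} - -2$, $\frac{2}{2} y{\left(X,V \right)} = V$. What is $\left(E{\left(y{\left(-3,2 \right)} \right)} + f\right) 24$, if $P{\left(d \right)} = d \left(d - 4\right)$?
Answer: $\frac{4440}{47} \approx 94.468$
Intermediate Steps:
$P{\left(d \right)} = d \left(-4 + d\right)$
$y{\left(X,V \right)} = V$
$E{\left(M \right)} = 2 + \sqrt{2 + M}$ ($E{\left(M \right)} = \sqrt{2 + M} + 2 = 2 + \sqrt{2 + M}$)
$f = - \frac{3}{47}$ ($f = \frac{1 \left(-4 + 1\right)}{47} = 1 \left(-3\right) \frac{1}{47} = \left(-3\right) \frac{1}{47} = - \frac{3}{47} \approx -0.06383$)
$\left(E{\left(y{\left(-3,2 \right)} \right)} + f\right) 24 = \left(\left(2 + \sqrt{2 + 2}\right) - \frac{3}{47}\right) 24 = \left(\left(2 + \sqrt{4}\right) - \frac{3}{47}\right) 24 = \left(\left(2 + 2\right) - \frac{3}{47}\right) 24 = \left(4 - \frac{3}{47}\right) 24 = \frac{185}{47} \cdot 24 = \frac{4440}{47}$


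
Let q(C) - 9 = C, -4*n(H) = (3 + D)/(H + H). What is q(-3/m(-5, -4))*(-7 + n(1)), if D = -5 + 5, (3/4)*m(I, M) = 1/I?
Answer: -4779/32 ≈ -149.34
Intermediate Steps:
m(I, M) = 4/(3*I)
D = 0
n(H) = -3/(8*H) (n(H) = -(3 + 0)/(4*(H + H)) = -3/(4*(2*H)) = -3*1/(2*H)/4 = -3/(8*H))
q(C) = 9 + C
q(-3/m(-5, -4))*(-7 + n(1)) = (9 - 3/((4/3)/(-5)))*(-7 - 3/8/1) = (9 - 3/((4/3)*(-⅕)))*(-7 - 3/8*1) = (9 - 3/(-4/15))*(-7 - 3/8) = (9 - 3*(-15/4))*(-59/8) = (9 + 45/4)*(-59/8) = (81/4)*(-59/8) = -4779/32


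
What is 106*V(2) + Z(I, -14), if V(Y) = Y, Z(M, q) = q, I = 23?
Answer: 198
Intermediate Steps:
106*V(2) + Z(I, -14) = 106*2 - 14 = 212 - 14 = 198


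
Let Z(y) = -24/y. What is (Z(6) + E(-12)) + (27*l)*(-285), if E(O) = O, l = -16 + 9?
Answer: 53849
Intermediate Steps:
l = -7
(Z(6) + E(-12)) + (27*l)*(-285) = (-24/6 - 12) + (27*(-7))*(-285) = (-24*⅙ - 12) - 189*(-285) = (-4 - 12) + 53865 = -16 + 53865 = 53849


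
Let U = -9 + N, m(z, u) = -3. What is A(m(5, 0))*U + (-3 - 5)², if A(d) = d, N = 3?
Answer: 82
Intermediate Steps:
U = -6 (U = -9 + 3 = -6)
A(m(5, 0))*U + (-3 - 5)² = -3*(-6) + (-3 - 5)² = 18 + (-8)² = 18 + 64 = 82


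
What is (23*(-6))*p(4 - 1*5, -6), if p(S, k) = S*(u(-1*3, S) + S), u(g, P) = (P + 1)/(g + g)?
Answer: -138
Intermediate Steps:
u(g, P) = (1 + P)/(2*g) (u(g, P) = (1 + P)/((2*g)) = (1 + P)*(1/(2*g)) = (1 + P)/(2*g))
p(S, k) = S*(-⅙ + 5*S/6) (p(S, k) = S*((1 + S)/(2*((-1*3))) + S) = S*((½)*(1 + S)/(-3) + S) = S*((½)*(-⅓)*(1 + S) + S) = S*((-⅙ - S/6) + S) = S*(-⅙ + 5*S/6))
(23*(-6))*p(4 - 1*5, -6) = (23*(-6))*((4 - 1*5)*(-1 + 5*(4 - 1*5))/6) = -23*(4 - 5)*(-1 + 5*(4 - 5)) = -23*(-1)*(-1 + 5*(-1)) = -23*(-1)*(-1 - 5) = -23*(-1)*(-6) = -138*1 = -138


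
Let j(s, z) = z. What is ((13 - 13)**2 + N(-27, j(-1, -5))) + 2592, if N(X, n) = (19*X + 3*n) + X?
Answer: 2037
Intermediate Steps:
N(X, n) = 3*n + 20*X (N(X, n) = (3*n + 19*X) + X = 3*n + 20*X)
((13 - 13)**2 + N(-27, j(-1, -5))) + 2592 = ((13 - 13)**2 + (3*(-5) + 20*(-27))) + 2592 = (0**2 + (-15 - 540)) + 2592 = (0 - 555) + 2592 = -555 + 2592 = 2037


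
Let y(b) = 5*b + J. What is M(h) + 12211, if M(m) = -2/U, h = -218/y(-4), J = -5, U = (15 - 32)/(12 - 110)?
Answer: 207391/17 ≈ 12199.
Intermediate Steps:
U = 17/98 (U = -17/(-98) = -17*(-1/98) = 17/98 ≈ 0.17347)
y(b) = -5 + 5*b (y(b) = 5*b - 5 = -5 + 5*b)
h = 218/25 (h = -218/(-5 + 5*(-4)) = -218/(-5 - 20) = -218/(-25) = -218*(-1/25) = 218/25 ≈ 8.7200)
M(m) = -196/17 (M(m) = -2/17/98 = -2*98/17 = -196/17)
M(h) + 12211 = -196/17 + 12211 = 207391/17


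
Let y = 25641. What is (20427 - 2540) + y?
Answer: 43528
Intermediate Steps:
(20427 - 2540) + y = (20427 - 2540) + 25641 = 17887 + 25641 = 43528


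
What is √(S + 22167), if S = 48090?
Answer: √70257 ≈ 265.06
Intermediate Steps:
√(S + 22167) = √(48090 + 22167) = √70257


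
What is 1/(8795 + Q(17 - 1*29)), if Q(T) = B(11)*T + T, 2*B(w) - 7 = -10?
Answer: 1/8801 ≈ 0.00011362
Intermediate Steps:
B(w) = -3/2 (B(w) = 7/2 + (½)*(-10) = 7/2 - 5 = -3/2)
Q(T) = -T/2 (Q(T) = -3*T/2 + T = -T/2)
1/(8795 + Q(17 - 1*29)) = 1/(8795 - (17 - 1*29)/2) = 1/(8795 - (17 - 29)/2) = 1/(8795 - ½*(-12)) = 1/(8795 + 6) = 1/8801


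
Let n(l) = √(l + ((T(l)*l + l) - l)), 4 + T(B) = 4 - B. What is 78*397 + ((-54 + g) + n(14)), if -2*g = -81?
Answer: 61905/2 + I*√182 ≈ 30953.0 + 13.491*I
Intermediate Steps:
g = 81/2 (g = -½*(-81) = 81/2 ≈ 40.500)
T(B) = -B (T(B) = -4 + (4 - B) = -B)
n(l) = √(l - l²) (n(l) = √(l + (((-l)*l + l) - l)) = √(l + ((-l² + l) - l)) = √(l + ((l - l²) - l)) = √(l - l²))
78*397 + ((-54 + g) + n(14)) = 78*397 + ((-54 + 81/2) + √(14*(1 - 1*14))) = 30966 + (-27/2 + √(14*(1 - 14))) = 30966 + (-27/2 + √(14*(-13))) = 30966 + (-27/2 + √(-182)) = 30966 + (-27/2 + I*√182) = 61905/2 + I*√182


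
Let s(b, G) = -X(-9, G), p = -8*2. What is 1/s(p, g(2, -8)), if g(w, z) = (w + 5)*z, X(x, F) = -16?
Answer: 1/16 ≈ 0.062500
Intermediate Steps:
g(w, z) = z*(5 + w) (g(w, z) = (5 + w)*z = z*(5 + w))
p = -16
s(b, G) = 16 (s(b, G) = -1*(-16) = 16)
1/s(p, g(2, -8)) = 1/16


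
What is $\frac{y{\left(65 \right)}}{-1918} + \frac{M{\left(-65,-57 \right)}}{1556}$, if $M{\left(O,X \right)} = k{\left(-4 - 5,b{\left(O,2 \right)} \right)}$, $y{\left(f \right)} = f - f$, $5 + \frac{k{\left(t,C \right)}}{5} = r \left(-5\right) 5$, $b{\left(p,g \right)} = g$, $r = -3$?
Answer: $\frac{175}{778} \approx 0.22494$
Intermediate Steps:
$k{\left(t,C \right)} = 350$ ($k{\left(t,C \right)} = -25 + 5 \left(-3\right) \left(-5\right) 5 = -25 + 5 \cdot 15 \cdot 5 = -25 + 5 \cdot 75 = -25 + 375 = 350$)
$y{\left(f \right)} = 0$
$M{\left(O,X \right)} = 350$
$\frac{y{\left(65 \right)}}{-1918} + \frac{M{\left(-65,-57 \right)}}{1556} = \frac{0}{-1918} + \frac{350}{1556} = 0 \left(- \frac{1}{1918}\right) + 350 \cdot \frac{1}{1556} = 0 + \frac{175}{778} = \frac{175}{778}$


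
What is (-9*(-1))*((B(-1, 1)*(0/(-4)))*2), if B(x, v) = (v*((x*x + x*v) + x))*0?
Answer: 0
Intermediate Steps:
B(x, v) = 0 (B(x, v) = (v*((x² + v*x) + x))*0 = (v*(x + x² + v*x))*0 = 0)
(-9*(-1))*((B(-1, 1)*(0/(-4)))*2) = (-9*(-1))*((0*(0/(-4)))*2) = 9*((0*(0*(-¼)))*2) = 9*((0*0)*2) = 9*(0*2) = 9*0 = 0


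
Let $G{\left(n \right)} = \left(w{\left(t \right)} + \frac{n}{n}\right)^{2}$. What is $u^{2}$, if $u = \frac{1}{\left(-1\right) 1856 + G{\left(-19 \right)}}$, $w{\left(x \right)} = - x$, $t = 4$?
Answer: $\frac{1}{3411409} \approx 2.9313 \cdot 10^{-7}$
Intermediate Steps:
$G{\left(n \right)} = 9$ ($G{\left(n \right)} = \left(\left(-1\right) 4 + \frac{n}{n}\right)^{2} = \left(-4 + 1\right)^{2} = \left(-3\right)^{2} = 9$)
$u = - \frac{1}{1847}$ ($u = \frac{1}{\left(-1\right) 1856 + 9} = \frac{1}{-1856 + 9} = \frac{1}{-1847} = - \frac{1}{1847} \approx -0.00054142$)
$u^{2} = \left(- \frac{1}{1847}\right)^{2} = \frac{1}{3411409}$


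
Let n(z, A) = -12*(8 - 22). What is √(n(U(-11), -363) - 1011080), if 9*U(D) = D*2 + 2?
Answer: 4*I*√63182 ≈ 1005.4*I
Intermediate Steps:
U(D) = 2/9 + 2*D/9 (U(D) = (D*2 + 2)/9 = (2*D + 2)/9 = (2 + 2*D)/9 = 2/9 + 2*D/9)
n(z, A) = 168 (n(z, A) = -12*(-14) = 168)
√(n(U(-11), -363) - 1011080) = √(168 - 1011080) = √(-1010912) = 4*I*√63182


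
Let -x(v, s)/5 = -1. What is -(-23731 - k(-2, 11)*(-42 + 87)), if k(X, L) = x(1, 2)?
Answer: 23956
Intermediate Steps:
x(v, s) = 5 (x(v, s) = -5*(-1) = 5)
k(X, L) = 5
-(-23731 - k(-2, 11)*(-42 + 87)) = -(-23731 - 5*(-42 + 87)) = -(-23731 - 5*45) = -(-23731 - 1*225) = -(-23731 - 225) = -1*(-23956) = 23956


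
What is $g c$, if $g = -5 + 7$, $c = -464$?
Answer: $-928$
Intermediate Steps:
$g = 2$
$g c = 2 \left(-464\right) = -928$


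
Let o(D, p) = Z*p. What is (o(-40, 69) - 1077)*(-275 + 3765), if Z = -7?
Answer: -5444400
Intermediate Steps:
o(D, p) = -7*p
(o(-40, 69) - 1077)*(-275 + 3765) = (-7*69 - 1077)*(-275 + 3765) = (-483 - 1077)*3490 = -1560*3490 = -5444400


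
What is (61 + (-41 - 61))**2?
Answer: 1681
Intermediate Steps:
(61 + (-41 - 61))**2 = (61 - 102)**2 = (-41)**2 = 1681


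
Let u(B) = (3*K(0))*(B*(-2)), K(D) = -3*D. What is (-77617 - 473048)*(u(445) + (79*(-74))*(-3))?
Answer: -9657562770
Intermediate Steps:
u(B) = 0 (u(B) = (3*(-3*0))*(B*(-2)) = (3*0)*(-2*B) = 0*(-2*B) = 0)
(-77617 - 473048)*(u(445) + (79*(-74))*(-3)) = (-77617 - 473048)*(0 + (79*(-74))*(-3)) = -550665*(0 - 5846*(-3)) = -550665*(0 + 17538) = -550665*17538 = -9657562770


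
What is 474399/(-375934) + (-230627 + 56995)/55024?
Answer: -300583891/68044054 ≈ -4.4175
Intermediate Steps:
474399/(-375934) + (-230627 + 56995)/55024 = 474399*(-1/375934) - 173632*1/55024 = -474399/375934 - 10852/3439 = -300583891/68044054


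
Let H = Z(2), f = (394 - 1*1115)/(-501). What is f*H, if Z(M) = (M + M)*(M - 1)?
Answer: 2884/501 ≈ 5.7565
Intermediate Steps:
f = 721/501 (f = (394 - 1115)*(-1/501) = -721*(-1/501) = 721/501 ≈ 1.4391)
Z(M) = 2*M*(-1 + M) (Z(M) = (2*M)*(-1 + M) = 2*M*(-1 + M))
H = 4 (H = 2*2*(-1 + 2) = 2*2*1 = 4)
f*H = (721/501)*4 = 2884/501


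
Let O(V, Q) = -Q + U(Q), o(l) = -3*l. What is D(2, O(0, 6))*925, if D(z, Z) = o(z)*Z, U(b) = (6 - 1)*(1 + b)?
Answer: -160950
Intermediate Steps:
U(b) = 5 + 5*b (U(b) = 5*(1 + b) = 5 + 5*b)
O(V, Q) = 5 + 4*Q (O(V, Q) = -Q + (5 + 5*Q) = 5 + 4*Q)
D(z, Z) = -3*Z*z (D(z, Z) = (-3*z)*Z = -3*Z*z)
D(2, O(0, 6))*925 = -3*(5 + 4*6)*2*925 = -3*(5 + 24)*2*925 = -3*29*2*925 = -174*925 = -160950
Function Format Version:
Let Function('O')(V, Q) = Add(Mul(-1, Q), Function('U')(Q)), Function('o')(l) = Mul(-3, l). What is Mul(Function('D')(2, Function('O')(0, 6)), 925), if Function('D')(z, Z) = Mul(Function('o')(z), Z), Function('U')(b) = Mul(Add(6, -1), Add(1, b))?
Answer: -160950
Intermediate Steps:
Function('U')(b) = Add(5, Mul(5, b)) (Function('U')(b) = Mul(5, Add(1, b)) = Add(5, Mul(5, b)))
Function('O')(V, Q) = Add(5, Mul(4, Q)) (Function('O')(V, Q) = Add(Mul(-1, Q), Add(5, Mul(5, Q))) = Add(5, Mul(4, Q)))
Function('D')(z, Z) = Mul(-3, Z, z) (Function('D')(z, Z) = Mul(Mul(-3, z), Z) = Mul(-3, Z, z))
Mul(Function('D')(2, Function('O')(0, 6)), 925) = Mul(Mul(-3, Add(5, Mul(4, 6)), 2), 925) = Mul(Mul(-3, Add(5, 24), 2), 925) = Mul(Mul(-3, 29, 2), 925) = Mul(-174, 925) = -160950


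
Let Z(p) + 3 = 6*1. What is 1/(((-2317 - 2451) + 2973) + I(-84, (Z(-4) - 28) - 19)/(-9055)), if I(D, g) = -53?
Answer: -9055/16253672 ≈ -0.00055711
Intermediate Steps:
Z(p) = 3 (Z(p) = -3 + 6*1 = -3 + 6 = 3)
1/(((-2317 - 2451) + 2973) + I(-84, (Z(-4) - 28) - 19)/(-9055)) = 1/(((-2317 - 2451) + 2973) - 53/(-9055)) = 1/((-4768 + 2973) - 53*(-1/9055)) = 1/(-1795 + 53/9055) = 1/(-16253672/9055) = -9055/16253672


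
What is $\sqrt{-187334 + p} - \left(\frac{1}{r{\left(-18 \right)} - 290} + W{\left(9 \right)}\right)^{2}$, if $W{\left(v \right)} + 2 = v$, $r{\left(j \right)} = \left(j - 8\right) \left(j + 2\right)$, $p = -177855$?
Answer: $- \frac{779689}{15876} + i \sqrt{365189} \approx -49.111 + 604.31 i$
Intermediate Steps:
$r{\left(j \right)} = \left(-8 + j\right) \left(2 + j\right)$
$W{\left(v \right)} = -2 + v$
$\sqrt{-187334 + p} - \left(\frac{1}{r{\left(-18 \right)} - 290} + W{\left(9 \right)}\right)^{2} = \sqrt{-187334 - 177855} - \left(\frac{1}{\left(-16 + \left(-18\right)^{2} - -108\right) - 290} + \left(-2 + 9\right)\right)^{2} = \sqrt{-365189} - \left(\frac{1}{\left(-16 + 324 + 108\right) - 290} + 7\right)^{2} = i \sqrt{365189} - \left(\frac{1}{416 - 290} + 7\right)^{2} = i \sqrt{365189} - \left(\frac{1}{126} + 7\right)^{2} = i \sqrt{365189} - \left(\frac{883}{126}\right)^{2} = i \sqrt{365189} - \frac{779689}{15876} = - \frac{779689}{15876} + i \sqrt{365189}$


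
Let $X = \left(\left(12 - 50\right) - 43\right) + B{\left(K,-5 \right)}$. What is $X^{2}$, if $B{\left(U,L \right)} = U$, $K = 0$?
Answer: $6561$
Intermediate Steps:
$X = -81$ ($X = \left(\left(12 - 50\right) - 43\right) + 0 = \left(-38 - 43\right) + 0 = -81 + 0 = -81$)
$X^{2} = \left(-81\right)^{2} = 6561$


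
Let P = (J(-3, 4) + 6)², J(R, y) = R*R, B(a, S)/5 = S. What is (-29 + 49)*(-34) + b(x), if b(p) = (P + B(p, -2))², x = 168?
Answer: 45545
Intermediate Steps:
B(a, S) = 5*S
J(R, y) = R²
P = 225 (P = ((-3)² + 6)² = (9 + 6)² = 15² = 225)
b(p) = 46225 (b(p) = (225 + 5*(-2))² = (225 - 10)² = 215² = 46225)
(-29 + 49)*(-34) + b(x) = (-29 + 49)*(-34) + 46225 = 20*(-34) + 46225 = -680 + 46225 = 45545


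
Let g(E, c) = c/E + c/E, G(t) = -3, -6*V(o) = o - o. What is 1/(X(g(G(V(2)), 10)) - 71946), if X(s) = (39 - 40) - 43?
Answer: -1/71990 ≈ -1.3891e-5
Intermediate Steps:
V(o) = 0 (V(o) = -(o - o)/6 = -⅙*0 = 0)
g(E, c) = 2*c/E
X(s) = -44 (X(s) = -1 - 43 = -44)
1/(X(g(G(V(2)), 10)) - 71946) = 1/(-44 - 71946) = 1/(-71990) = -1/71990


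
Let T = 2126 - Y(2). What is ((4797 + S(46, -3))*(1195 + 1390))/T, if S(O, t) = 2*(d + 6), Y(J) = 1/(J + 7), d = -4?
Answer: 111695265/19133 ≈ 5837.8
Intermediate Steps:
Y(J) = 1/(7 + J)
S(O, t) = 4 (S(O, t) = 2*(-4 + 6) = 2*2 = 4)
T = 19133/9 (T = 2126 - 1/(7 + 2) = 2126 - 1/9 = 2126 - 1*⅑ = 2126 - ⅑ = 19133/9 ≈ 2125.9)
((4797 + S(46, -3))*(1195 + 1390))/T = ((4797 + 4)*(1195 + 1390))/(19133/9) = (4801*2585)*(9/19133) = 12410585*(9/19133) = 111695265/19133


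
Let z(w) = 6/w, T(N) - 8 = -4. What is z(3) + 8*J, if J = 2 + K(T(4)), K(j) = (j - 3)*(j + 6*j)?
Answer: 242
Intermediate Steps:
T(N) = 4 (T(N) = 8 - 4 = 4)
K(j) = 7*j*(-3 + j) (K(j) = (-3 + j)*(7*j) = 7*j*(-3 + j))
J = 30 (J = 2 + 7*4*(-3 + 4) = 2 + 7*4*1 = 2 + 28 = 30)
z(3) + 8*J = 6/3 + 8*30 = 6*(⅓) + 240 = 2 + 240 = 242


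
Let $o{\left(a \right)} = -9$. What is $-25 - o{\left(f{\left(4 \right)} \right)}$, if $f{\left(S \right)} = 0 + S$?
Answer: $-16$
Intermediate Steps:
$f{\left(S \right)} = S$
$-25 - o{\left(f{\left(4 \right)} \right)} = -25 - -9 = -25 + 9 = -16$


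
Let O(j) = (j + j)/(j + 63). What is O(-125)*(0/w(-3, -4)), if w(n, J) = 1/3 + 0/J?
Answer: 0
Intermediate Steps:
w(n, J) = ⅓ (w(n, J) = 1*(⅓) + 0 = ⅓ + 0 = ⅓)
O(j) = 2*j/(63 + j) (O(j) = (2*j)/(63 + j) = 2*j/(63 + j))
O(-125)*(0/w(-3, -4)) = (2*(-125)/(63 - 125))*(0/(⅓)) = (2*(-125)/(-62))*(0*3) = (2*(-125)*(-1/62))*0 = (125/31)*0 = 0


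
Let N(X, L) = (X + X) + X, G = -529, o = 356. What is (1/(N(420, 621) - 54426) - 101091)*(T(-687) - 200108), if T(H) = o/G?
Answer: 284471044880751608/14062407 ≈ 2.0229e+10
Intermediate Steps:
T(H) = -356/529 (T(H) = 356/(-529) = 356*(-1/529) = -356/529)
N(X, L) = 3*X (N(X, L) = 2*X + X = 3*X)
(1/(N(420, 621) - 54426) - 101091)*(T(-687) - 200108) = (1/(3*420 - 54426) - 101091)*(-356/529 - 200108) = (1/(1260 - 54426) - 101091)*(-105857488/529) = (1/(-53166) - 101091)*(-105857488/529) = (-1/53166 - 101091)*(-105857488/529) = -5374604107/53166*(-105857488/529) = 284471044880751608/14062407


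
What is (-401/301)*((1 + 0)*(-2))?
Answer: 802/301 ≈ 2.6645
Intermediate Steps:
(-401/301)*((1 + 0)*(-2)) = (-401*1/301)*(1*(-2)) = -401/301*(-2) = 802/301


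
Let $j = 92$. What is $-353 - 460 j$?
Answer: $-42673$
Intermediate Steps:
$-353 - 460 j = -353 - 42320 = -42673$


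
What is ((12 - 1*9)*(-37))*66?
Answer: -7326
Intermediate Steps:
((12 - 1*9)*(-37))*66 = ((12 - 9)*(-37))*66 = (3*(-37))*66 = -111*66 = -7326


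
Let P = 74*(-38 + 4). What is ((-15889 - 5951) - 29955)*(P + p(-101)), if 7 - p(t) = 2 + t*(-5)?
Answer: 156213720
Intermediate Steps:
p(t) = 5 + 5*t (p(t) = 7 - (2 + t*(-5)) = 7 - (2 - 5*t) = 7 + (-2 + 5*t) = 5 + 5*t)
P = -2516 (P = 74*(-34) = -2516)
((-15889 - 5951) - 29955)*(P + p(-101)) = ((-15889 - 5951) - 29955)*(-2516 + (5 + 5*(-101))) = (-21840 - 29955)*(-2516 + (5 - 505)) = -51795*(-2516 - 500) = -51795*(-3016) = 156213720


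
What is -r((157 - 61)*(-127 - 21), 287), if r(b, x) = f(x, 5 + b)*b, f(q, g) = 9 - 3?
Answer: 85248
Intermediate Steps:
f(q, g) = 6
r(b, x) = 6*b
-r((157 - 61)*(-127 - 21), 287) = -6*(157 - 61)*(-127 - 21) = -6*96*(-148) = -6*(-14208) = -1*(-85248) = 85248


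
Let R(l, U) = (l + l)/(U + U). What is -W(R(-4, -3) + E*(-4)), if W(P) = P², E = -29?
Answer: -123904/9 ≈ -13767.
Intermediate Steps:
R(l, U) = l/U (R(l, U) = (2*l)/((2*U)) = (2*l)*(1/(2*U)) = l/U)
-W(R(-4, -3) + E*(-4)) = -(-4/(-3) - 29*(-4))² = -(-4*(-⅓) + 116)² = -(4/3 + 116)² = -(352/3)² = -1*123904/9 = -123904/9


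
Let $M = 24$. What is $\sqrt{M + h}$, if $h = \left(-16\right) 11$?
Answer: $2 i \sqrt{38} \approx 12.329 i$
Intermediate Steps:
$h = -176$
$\sqrt{M + h} = \sqrt{24 - 176} = \sqrt{-152} = 2 i \sqrt{38}$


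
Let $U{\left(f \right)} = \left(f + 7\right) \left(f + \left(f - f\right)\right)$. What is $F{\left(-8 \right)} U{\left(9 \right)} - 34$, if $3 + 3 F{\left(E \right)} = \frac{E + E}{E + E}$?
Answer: $-130$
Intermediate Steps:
$U{\left(f \right)} = f \left(7 + f\right)$ ($U{\left(f \right)} = \left(7 + f\right) \left(f + 0\right) = \left(7 + f\right) f = f \left(7 + f\right)$)
$F{\left(E \right)} = - \frac{2}{3}$ ($F{\left(E \right)} = -1 + \frac{\left(E + E\right) \frac{1}{E + E}}{3} = -1 + \frac{2 E \frac{1}{2 E}}{3} = -1 + \frac{1}{3} \cdot 1 = -1 + \frac{1}{3} = - \frac{2}{3}$)
$F{\left(-8 \right)} U{\left(9 \right)} - 34 = - \frac{2 \cdot 9 \left(7 + 9\right)}{3} - 34 = - \frac{2 \cdot 9 \cdot 16}{3} - 34 = \left(- \frac{2}{3}\right) 144 - 34 = -96 - 34 = -130$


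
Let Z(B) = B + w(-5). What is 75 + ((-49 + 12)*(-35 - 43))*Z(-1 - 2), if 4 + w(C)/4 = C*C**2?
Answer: -1497759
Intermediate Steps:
w(C) = -16 + 4*C**3 (w(C) = -16 + 4*(C*C**2) = -16 + 4*C**3)
Z(B) = -516 + B (Z(B) = B + (-16 + 4*(-5)**3) = B + (-16 + 4*(-125)) = B + (-16 - 500) = B - 516 = -516 + B)
75 + ((-49 + 12)*(-35 - 43))*Z(-1 - 2) = 75 + ((-49 + 12)*(-35 - 43))*(-516 + (-1 - 2)) = 75 + (-37*(-78))*(-516 - 3) = 75 + 2886*(-519) = 75 - 1497834 = -1497759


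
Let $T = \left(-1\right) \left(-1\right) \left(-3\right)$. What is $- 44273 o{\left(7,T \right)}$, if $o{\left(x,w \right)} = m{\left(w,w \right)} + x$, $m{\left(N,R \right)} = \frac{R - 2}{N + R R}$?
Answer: $- \frac{1638101}{6} \approx -2.7302 \cdot 10^{5}$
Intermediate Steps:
$T = -3$ ($T = 1 \left(-3\right) = -3$)
$m{\left(N,R \right)} = \frac{-2 + R}{N + R^{2}}$
$o{\left(x,w \right)} = x + \frac{-2 + w}{w + w^{2}}$ ($o{\left(x,w \right)} = \frac{-2 + w}{w + w^{2}} + x = x + \frac{-2 + w}{w + w^{2}}$)
$- 44273 o{\left(7,T \right)} = - 44273 \frac{-2 - 3 - 21 \left(1 - 3\right)}{\left(-3\right) \left(1 - 3\right)} = - 44273 \left(- \frac{-2 - 3 - 21 \left(-2\right)}{3 \left(-2\right)}\right) = - 44273 \left(\left(- \frac{1}{3}\right) \left(- \frac{1}{2}\right) \left(-2 - 3 + 42\right)\right) = - 44273 \left(\left(- \frac{1}{3}\right) \left(- \frac{1}{2}\right) 37\right) = \left(-44273\right) \frac{37}{6} = - \frac{1638101}{6}$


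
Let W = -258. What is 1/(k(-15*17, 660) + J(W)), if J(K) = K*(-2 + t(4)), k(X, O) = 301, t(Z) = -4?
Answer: 1/1849 ≈ 0.00054083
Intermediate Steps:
J(K) = -6*K (J(K) = K*(-2 - 4) = K*(-6) = -6*K)
1/(k(-15*17, 660) + J(W)) = 1/(301 - 6*(-258)) = 1/(301 + 1548) = 1/1849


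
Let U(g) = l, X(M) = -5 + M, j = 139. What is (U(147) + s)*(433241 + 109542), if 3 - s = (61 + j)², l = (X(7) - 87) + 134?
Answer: -21683095284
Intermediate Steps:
l = 49 (l = ((-5 + 7) - 87) + 134 = (2 - 87) + 134 = -85 + 134 = 49)
U(g) = 49
s = -39997 (s = 3 - (61 + 139)² = 3 - 1*200² = 3 - 1*40000 = 3 - 40000 = -39997)
(U(147) + s)*(433241 + 109542) = (49 - 39997)*(433241 + 109542) = -39948*542783 = -21683095284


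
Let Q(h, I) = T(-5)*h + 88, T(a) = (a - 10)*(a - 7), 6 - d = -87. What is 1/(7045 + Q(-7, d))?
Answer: 1/5873 ≈ 0.00017027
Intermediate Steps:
d = 93 (d = 6 - 1*(-87) = 6 + 87 = 93)
T(a) = (-10 + a)*(-7 + a)
Q(h, I) = 88 + 180*h (Q(h, I) = (70 + (-5)² - 17*(-5))*h + 88 = (70 + 25 + 85)*h + 88 = 180*h + 88 = 88 + 180*h)
1/(7045 + Q(-7, d)) = 1/(7045 + (88 + 180*(-7))) = 1/(7045 + (88 - 1260)) = 1/(7045 - 1172) = 1/5873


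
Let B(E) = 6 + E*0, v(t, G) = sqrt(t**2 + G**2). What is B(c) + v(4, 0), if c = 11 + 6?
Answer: 10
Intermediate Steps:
v(t, G) = sqrt(G**2 + t**2)
c = 17
B(E) = 6 (B(E) = 6 + 0 = 6)
B(c) + v(4, 0) = 6 + sqrt(0**2 + 4**2) = 6 + sqrt(0 + 16) = 6 + sqrt(16) = 6 + 4 = 10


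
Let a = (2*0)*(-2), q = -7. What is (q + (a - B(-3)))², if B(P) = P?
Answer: 16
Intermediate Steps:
a = 0 (a = 0*(-2) = 0)
(q + (a - B(-3)))² = (-7 + (0 - 1*(-3)))² = (-7 + (0 + 3))² = (-7 + 3)² = (-4)² = 16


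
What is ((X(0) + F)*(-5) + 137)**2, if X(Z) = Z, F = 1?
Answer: 17424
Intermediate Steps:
((X(0) + F)*(-5) + 137)**2 = ((0 + 1)*(-5) + 137)**2 = (1*(-5) + 137)**2 = (-5 + 137)**2 = 132**2 = 17424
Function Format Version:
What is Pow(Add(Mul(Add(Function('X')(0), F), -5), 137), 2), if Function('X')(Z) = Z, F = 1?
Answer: 17424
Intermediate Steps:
Pow(Add(Mul(Add(Function('X')(0), F), -5), 137), 2) = Pow(Add(Mul(Add(0, 1), -5), 137), 2) = Pow(Add(Mul(1, -5), 137), 2) = Pow(Add(-5, 137), 2) = Pow(132, 2) = 17424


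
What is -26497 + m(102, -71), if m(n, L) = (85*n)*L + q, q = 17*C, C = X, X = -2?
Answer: -642101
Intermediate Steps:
C = -2
q = -34 (q = 17*(-2) = -34)
m(n, L) = -34 + 85*L*n (m(n, L) = (85*n)*L - 34 = 85*L*n - 34 = -34 + 85*L*n)
-26497 + m(102, -71) = -26497 + (-34 + 85*(-71)*102) = -26497 + (-34 - 615570) = -26497 - 615604 = -642101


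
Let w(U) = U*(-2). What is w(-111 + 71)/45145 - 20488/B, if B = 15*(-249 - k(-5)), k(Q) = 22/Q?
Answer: 185044856/33127401 ≈ 5.5859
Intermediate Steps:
w(U) = -2*U
B = -3669 (B = 15*(-249 - 22/(-5)) = 15*(-249 - 22*(-1)/5) = 15*(-249 - 1*(-22/5)) = 15*(-249 + 22/5) = 15*(-1223/5) = -3669)
w(-111 + 71)/45145 - 20488/B = -2*(-111 + 71)/45145 - 20488/(-3669) = -2*(-40)*(1/45145) - 20488*(-1/3669) = 80*(1/45145) + 20488/3669 = 16/9029 + 20488/3669 = 185044856/33127401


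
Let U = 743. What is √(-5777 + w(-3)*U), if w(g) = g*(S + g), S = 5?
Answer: I*√10235 ≈ 101.17*I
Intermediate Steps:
w(g) = g*(5 + g)
√(-5777 + w(-3)*U) = √(-5777 - 3*(5 - 3)*743) = √(-5777 - 3*2*743) = √(-5777 - 6*743) = √(-5777 - 4458) = √(-10235) = I*√10235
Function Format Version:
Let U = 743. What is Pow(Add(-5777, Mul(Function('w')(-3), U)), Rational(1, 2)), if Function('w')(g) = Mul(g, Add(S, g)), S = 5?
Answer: Mul(I, Pow(10235, Rational(1, 2))) ≈ Mul(101.17, I)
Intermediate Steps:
Function('w')(g) = Mul(g, Add(5, g))
Pow(Add(-5777, Mul(Function('w')(-3), U)), Rational(1, 2)) = Pow(Add(-5777, Mul(Mul(-3, Add(5, -3)), 743)), Rational(1, 2)) = Pow(Add(-5777, Mul(Mul(-3, 2), 743)), Rational(1, 2)) = Pow(Add(-5777, Mul(-6, 743)), Rational(1, 2)) = Pow(Add(-5777, -4458), Rational(1, 2)) = Pow(-10235, Rational(1, 2)) = Mul(I, Pow(10235, Rational(1, 2)))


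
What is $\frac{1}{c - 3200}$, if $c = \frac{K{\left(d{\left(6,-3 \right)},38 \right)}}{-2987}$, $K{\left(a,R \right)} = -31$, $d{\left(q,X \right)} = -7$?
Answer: $- \frac{2987}{9558369} \approx -0.0003125$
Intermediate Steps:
$c = \frac{31}{2987}$ ($c = - \frac{31}{-2987} = \left(-31\right) \left(- \frac{1}{2987}\right) = \frac{31}{2987} \approx 0.010378$)
$\frac{1}{c - 3200} = \frac{1}{\frac{31}{2987} - 3200} = \frac{1}{- \frac{9558369}{2987}} = - \frac{2987}{9558369}$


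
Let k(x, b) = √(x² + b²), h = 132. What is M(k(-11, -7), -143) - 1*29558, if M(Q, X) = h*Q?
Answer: -29558 + 132*√170 ≈ -27837.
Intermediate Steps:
k(x, b) = √(b² + x²)
M(Q, X) = 132*Q
M(k(-11, -7), -143) - 1*29558 = 132*√((-7)² + (-11)²) - 1*29558 = 132*√(49 + 121) - 29558 = 132*√170 - 29558 = -29558 + 132*√170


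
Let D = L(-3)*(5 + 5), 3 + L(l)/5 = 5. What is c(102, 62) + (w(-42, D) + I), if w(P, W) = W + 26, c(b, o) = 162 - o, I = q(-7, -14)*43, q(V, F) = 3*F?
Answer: -1580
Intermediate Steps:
L(l) = 10 (L(l) = -15 + 5*5 = -15 + 25 = 10)
D = 100 (D = 10*(5 + 5) = 10*10 = 100)
I = -1806 (I = (3*(-14))*43 = -42*43 = -1806)
w(P, W) = 26 + W
c(102, 62) + (w(-42, D) + I) = (162 - 1*62) + ((26 + 100) - 1806) = (162 - 62) + (126 - 1806) = 100 - 1680 = -1580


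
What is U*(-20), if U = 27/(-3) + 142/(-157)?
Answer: 31100/157 ≈ 198.09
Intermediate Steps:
U = -1555/157 (U = 27*(-⅓) + 142*(-1/157) = -9 - 142/157 = -1555/157 ≈ -9.9045)
U*(-20) = -1555/157*(-20) = 31100/157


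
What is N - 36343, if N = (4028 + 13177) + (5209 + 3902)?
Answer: -10027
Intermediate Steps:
N = 26316 (N = 17205 + 9111 = 26316)
N - 36343 = 26316 - 36343 = -10027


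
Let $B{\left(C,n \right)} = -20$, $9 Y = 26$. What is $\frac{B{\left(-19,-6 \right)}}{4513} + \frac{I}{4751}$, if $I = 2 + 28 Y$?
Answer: $\frac{2511518}{192971367} \approx 0.013015$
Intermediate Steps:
$Y = \frac{26}{9}$ ($Y = \frac{1}{9} \cdot 26 = \frac{26}{9} \approx 2.8889$)
$I = \frac{746}{9}$ ($I = 2 + 28 \cdot \frac{26}{9} = 2 + \frac{728}{9} = \frac{746}{9} \approx 82.889$)
$\frac{B{\left(-19,-6 \right)}}{4513} + \frac{I}{4751} = - \frac{20}{4513} + \frac{746}{9 \cdot 4751} = \left(-20\right) \frac{1}{4513} + \frac{746}{9} \cdot \frac{1}{4751} = - \frac{20}{4513} + \frac{746}{42759} = \frac{2511518}{192971367}$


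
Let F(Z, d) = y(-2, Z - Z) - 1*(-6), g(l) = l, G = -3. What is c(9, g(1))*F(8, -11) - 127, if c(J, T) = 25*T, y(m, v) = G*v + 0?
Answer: 23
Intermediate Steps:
y(m, v) = -3*v (y(m, v) = -3*v + 0 = -3*v)
F(Z, d) = 6 (F(Z, d) = -3*(Z - Z) - 1*(-6) = -3*0 + 6 = 0 + 6 = 6)
c(9, g(1))*F(8, -11) - 127 = (25*1)*6 - 127 = 25*6 - 127 = 150 - 127 = 23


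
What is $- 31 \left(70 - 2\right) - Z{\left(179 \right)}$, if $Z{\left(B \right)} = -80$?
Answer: $-2028$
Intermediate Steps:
$- 31 \left(70 - 2\right) - Z{\left(179 \right)} = - 31 \left(70 - 2\right) - -80 = \left(-31\right) 68 + 80 = -2108 + 80 = -2028$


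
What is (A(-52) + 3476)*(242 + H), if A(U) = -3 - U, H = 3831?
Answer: 14357325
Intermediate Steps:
(A(-52) + 3476)*(242 + H) = ((-3 - 1*(-52)) + 3476)*(242 + 3831) = ((-3 + 52) + 3476)*4073 = (49 + 3476)*4073 = 3525*4073 = 14357325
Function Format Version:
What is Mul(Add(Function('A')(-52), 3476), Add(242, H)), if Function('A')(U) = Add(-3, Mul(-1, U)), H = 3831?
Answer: 14357325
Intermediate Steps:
Mul(Add(Function('A')(-52), 3476), Add(242, H)) = Mul(Add(Add(-3, Mul(-1, -52)), 3476), Add(242, 3831)) = Mul(Add(Add(-3, 52), 3476), 4073) = Mul(Add(49, 3476), 4073) = Mul(3525, 4073) = 14357325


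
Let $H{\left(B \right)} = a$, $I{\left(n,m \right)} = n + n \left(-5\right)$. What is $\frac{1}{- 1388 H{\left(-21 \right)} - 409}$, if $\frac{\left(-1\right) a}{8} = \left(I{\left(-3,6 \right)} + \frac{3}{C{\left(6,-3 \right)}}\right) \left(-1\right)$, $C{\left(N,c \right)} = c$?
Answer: $- \frac{1}{122553} \approx -8.1597 \cdot 10^{-6}$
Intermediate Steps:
$I{\left(n,m \right)} = - 4 n$ ($I{\left(n,m \right)} = n - 5 n = - 4 n$)
$a = 88$ ($a = - 8 \left(\left(-4\right) \left(-3\right) + \frac{3}{-3}\right) \left(-1\right) = - 8 \left(12 + 3 \left(- \frac{1}{3}\right)\right) \left(-1\right) = - 8 \left(12 - 1\right) \left(-1\right) = - 8 \cdot 11 \left(-1\right) = \left(-8\right) \left(-11\right) = 88$)
$H{\left(B \right)} = 88$
$\frac{1}{- 1388 H{\left(-21 \right)} - 409} = \frac{1}{\left(-1388\right) 88 - 409} = \frac{1}{-122144 - 409} = \frac{1}{-122553} = - \frac{1}{122553}$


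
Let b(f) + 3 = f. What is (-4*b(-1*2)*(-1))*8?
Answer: -160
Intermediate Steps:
b(f) = -3 + f
(-4*b(-1*2)*(-1))*8 = (-4*(-3 - 1*2)*(-1))*8 = (-4*(-3 - 2)*(-1))*8 = (-4*(-5)*(-1))*8 = (20*(-1))*8 = -20*8 = -160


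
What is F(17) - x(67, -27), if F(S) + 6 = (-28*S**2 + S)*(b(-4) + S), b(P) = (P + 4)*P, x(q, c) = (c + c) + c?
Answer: -137200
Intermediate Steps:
x(q, c) = 3*c (x(q, c) = 2*c + c = 3*c)
b(P) = P*(4 + P) (b(P) = (4 + P)*P = P*(4 + P))
F(S) = -6 + S*(S - 28*S**2) (F(S) = -6 + (-28*S**2 + S)*(-4*(4 - 4) + S) = -6 + (S - 28*S**2)*(-4*0 + S) = -6 + (S - 28*S**2)*(0 + S) = -6 + (S - 28*S**2)*S = -6 + S*(S - 28*S**2))
F(17) - x(67, -27) = (-6 + 17**2 - 28*17**3) - 3*(-27) = (-6 + 289 - 28*4913) - 1*(-81) = (-6 + 289 - 137564) + 81 = -137281 + 81 = -137200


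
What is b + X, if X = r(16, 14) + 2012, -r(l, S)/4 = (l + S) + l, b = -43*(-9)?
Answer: 2215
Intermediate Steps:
b = 387
r(l, S) = -8*l - 4*S (r(l, S) = -4*((l + S) + l) = -4*((S + l) + l) = -4*(S + 2*l) = -8*l - 4*S)
X = 1828 (X = (-8*16 - 4*14) + 2012 = (-128 - 56) + 2012 = -184 + 2012 = 1828)
b + X = 387 + 1828 = 2215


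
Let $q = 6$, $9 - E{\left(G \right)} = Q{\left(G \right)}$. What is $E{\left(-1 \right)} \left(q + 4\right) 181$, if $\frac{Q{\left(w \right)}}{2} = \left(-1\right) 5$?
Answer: $34390$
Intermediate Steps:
$Q{\left(w \right)} = -10$ ($Q{\left(w \right)} = 2 \left(\left(-1\right) 5\right) = 2 \left(-5\right) = -10$)
$E{\left(G \right)} = 19$ ($E{\left(G \right)} = 9 - -10 = 9 + 10 = 19$)
$E{\left(-1 \right)} \left(q + 4\right) 181 = 19 \left(6 + 4\right) 181 = 19 \cdot 10 \cdot 181 = 190 \cdot 181 = 34390$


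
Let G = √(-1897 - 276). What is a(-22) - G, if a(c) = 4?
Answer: 4 - I*√2173 ≈ 4.0 - 46.615*I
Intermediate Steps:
G = I*√2173 (G = √(-2173) = I*√2173 ≈ 46.615*I)
a(-22) - G = 4 - I*√2173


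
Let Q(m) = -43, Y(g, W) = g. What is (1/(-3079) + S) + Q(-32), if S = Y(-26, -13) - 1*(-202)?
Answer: 409506/3079 ≈ 133.00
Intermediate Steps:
S = 176 (S = -26 - 1*(-202) = -26 + 202 = 176)
(1/(-3079) + S) + Q(-32) = (1/(-3079) + 176) - 43 = (-1/3079 + 176) - 43 = 541903/3079 - 43 = 409506/3079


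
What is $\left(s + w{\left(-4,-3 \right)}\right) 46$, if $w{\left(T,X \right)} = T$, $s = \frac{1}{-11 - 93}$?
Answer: $- \frac{9591}{52} \approx -184.44$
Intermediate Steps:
$s = - \frac{1}{104}$ ($s = \frac{1}{-104} = - \frac{1}{104} \approx -0.0096154$)
$\left(s + w{\left(-4,-3 \right)}\right) 46 = \left(- \frac{1}{104} - 4\right) 46 = \left(- \frac{417}{104}\right) 46 = - \frac{9591}{52}$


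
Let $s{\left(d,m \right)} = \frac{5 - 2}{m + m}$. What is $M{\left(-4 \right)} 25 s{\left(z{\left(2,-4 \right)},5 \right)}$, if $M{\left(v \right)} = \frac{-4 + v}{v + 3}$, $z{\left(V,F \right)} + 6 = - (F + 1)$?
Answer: $60$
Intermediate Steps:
$z{\left(V,F \right)} = -7 - F$ ($z{\left(V,F \right)} = -6 - \left(F + 1\right) = -6 - \left(1 + F\right) = -7 - F$)
$s{\left(d,m \right)} = \frac{3}{2 m}$
$M{\left(v \right)} = \frac{-4 + v}{3 + v}$
$M{\left(-4 \right)} 25 s{\left(z{\left(2,-4 \right)},5 \right)} = \frac{-4 - 4}{3 - 4} \cdot 25 \frac{3}{2 \cdot 5} = \frac{1}{-1} \left(-8\right) 25 \cdot \frac{3}{2} \cdot \frac{1}{5} = \left(-1\right) \left(-8\right) 25 \cdot \frac{3}{10} = 8 \cdot 25 \cdot \frac{3}{10} = 200 \cdot \frac{3}{10} = 60$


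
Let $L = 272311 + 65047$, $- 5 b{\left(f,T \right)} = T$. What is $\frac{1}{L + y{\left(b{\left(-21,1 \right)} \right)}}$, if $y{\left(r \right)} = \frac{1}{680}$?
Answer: $\frac{680}{229403441} \approx 2.9642 \cdot 10^{-6}$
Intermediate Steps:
$b{\left(f,T \right)} = - \frac{T}{5}$
$y{\left(r \right)} = \frac{1}{680}$
$L = 337358$
$\frac{1}{L + y{\left(b{\left(-21,1 \right)} \right)}} = \frac{1}{337358 + \frac{1}{680}} = \frac{1}{\frac{229403441}{680}} = \frac{680}{229403441}$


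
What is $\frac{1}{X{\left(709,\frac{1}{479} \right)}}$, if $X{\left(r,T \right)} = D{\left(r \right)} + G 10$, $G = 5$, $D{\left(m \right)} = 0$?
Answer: $\frac{1}{50} \approx 0.02$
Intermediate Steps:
$X{\left(r,T \right)} = 50$ ($X{\left(r,T \right)} = 0 + 5 \cdot 10 = 0 + 50 = 50$)
$\frac{1}{X{\left(709,\frac{1}{479} \right)}} = \frac{1}{50}$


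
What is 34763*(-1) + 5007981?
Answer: 4973218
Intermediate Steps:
34763*(-1) + 5007981 = -34763 + 5007981 = 4973218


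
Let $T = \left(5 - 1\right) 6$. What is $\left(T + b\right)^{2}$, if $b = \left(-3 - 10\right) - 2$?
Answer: $81$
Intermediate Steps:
$b = -15$ ($b = -13 - 2 = -15$)
$T = 24$ ($T = 4 \cdot 6 = 24$)
$\left(T + b\right)^{2} = \left(24 - 15\right)^{2} = 9^{2} = 81$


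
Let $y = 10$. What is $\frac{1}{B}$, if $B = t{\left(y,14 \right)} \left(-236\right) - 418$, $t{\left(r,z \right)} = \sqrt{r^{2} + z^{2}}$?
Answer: $\frac{209}{8155646} - \frac{118 \sqrt{74}}{4077823} \approx -0.0002233$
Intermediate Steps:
$B = -418 - 472 \sqrt{74}$ ($B = \sqrt{10^{2} + 14^{2}} \left(-236\right) - 418 = \sqrt{100 + 196} \left(-236\right) - 418 = \sqrt{296} \left(-236\right) - 418 = 2 \sqrt{74} \left(-236\right) - 418 = - 472 \sqrt{74} - 418 = -418 - 472 \sqrt{74} \approx -4478.3$)
$\frac{1}{B} = \frac{1}{-418 - 472 \sqrt{74}}$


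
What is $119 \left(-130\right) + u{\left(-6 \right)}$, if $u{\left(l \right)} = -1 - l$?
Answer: $-15465$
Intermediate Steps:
$119 \left(-130\right) + u{\left(-6 \right)} = 119 \left(-130\right) - -5 = -15470 + \left(-1 + 6\right) = -15470 + 5 = -15465$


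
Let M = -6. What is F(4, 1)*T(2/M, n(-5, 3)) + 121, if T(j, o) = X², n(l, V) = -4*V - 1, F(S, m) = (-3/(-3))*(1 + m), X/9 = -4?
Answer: 2713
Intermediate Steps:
X = -36 (X = 9*(-4) = -36)
F(S, m) = 1 + m (F(S, m) = (-3*(-⅓))*(1 + m) = 1*(1 + m) = 1 + m)
n(l, V) = -1 - 4*V
T(j, o) = 1296 (T(j, o) = (-36)² = 1296)
F(4, 1)*T(2/M, n(-5, 3)) + 121 = (1 + 1)*1296 + 121 = 2*1296 + 121 = 2592 + 121 = 2713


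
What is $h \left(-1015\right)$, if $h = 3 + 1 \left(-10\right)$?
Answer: $7105$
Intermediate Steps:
$h = -7$ ($h = 3 - 10 = -7$)
$h \left(-1015\right) = \left(-7\right) \left(-1015\right) = 7105$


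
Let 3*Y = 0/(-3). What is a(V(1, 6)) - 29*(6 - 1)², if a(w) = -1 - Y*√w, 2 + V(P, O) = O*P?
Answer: -726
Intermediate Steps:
Y = 0 (Y = (0/(-3))/3 = (0*(-⅓))/3 = (⅓)*0 = 0)
V(P, O) = -2 + O*P
a(w) = -1 (a(w) = -1 - 0*√w = -1 - 1*0 = -1 + 0 = -1)
a(V(1, 6)) - 29*(6 - 1)² = -1 - 29*(6 - 1)² = -1 - 29*5² = -1 - 29*25 = -1 - 725 = -726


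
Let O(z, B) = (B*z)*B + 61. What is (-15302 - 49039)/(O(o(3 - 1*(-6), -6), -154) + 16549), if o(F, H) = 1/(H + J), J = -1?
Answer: -64341/13222 ≈ -4.8662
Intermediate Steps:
o(F, H) = 1/(-1 + H) (o(F, H) = 1/(H - 1) = 1/(-1 + H))
O(z, B) = 61 + z*B**2 (O(z, B) = z*B**2 + 61 = 61 + z*B**2)
(-15302 - 49039)/(O(o(3 - 1*(-6), -6), -154) + 16549) = (-15302 - 49039)/((61 + (-154)**2/(-1 - 6)) + 16549) = -64341/((61 + 23716/(-7)) + 16549) = -64341/((61 - 1/7*23716) + 16549) = -64341/((61 - 3388) + 16549) = -64341/(-3327 + 16549) = -64341/13222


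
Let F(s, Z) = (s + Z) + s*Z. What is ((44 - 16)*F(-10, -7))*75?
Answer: 111300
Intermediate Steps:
F(s, Z) = Z + s + Z*s (F(s, Z) = (Z + s) + Z*s = Z + s + Z*s)
((44 - 16)*F(-10, -7))*75 = ((44 - 16)*(-7 - 10 - 7*(-10)))*75 = (28*(-7 - 10 + 70))*75 = (28*53)*75 = 1484*75 = 111300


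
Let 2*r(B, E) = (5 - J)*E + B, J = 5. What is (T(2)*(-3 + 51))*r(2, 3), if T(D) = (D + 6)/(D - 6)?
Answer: -96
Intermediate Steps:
r(B, E) = B/2 (r(B, E) = ((5 - 1*5)*E + B)/2 = ((5 - 5)*E + B)/2 = (0*E + B)/2 = (0 + B)/2 = B/2)
T(D) = (6 + D)/(-6 + D)
(T(2)*(-3 + 51))*r(2, 3) = (((6 + 2)/(-6 + 2))*(-3 + 51))*((½)*2) = ((8/(-4))*48)*1 = (-¼*8*48)*1 = -2*48*1 = -96*1 = -96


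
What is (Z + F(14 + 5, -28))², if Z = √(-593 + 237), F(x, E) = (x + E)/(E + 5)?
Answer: -188243/529 + 36*I*√89/23 ≈ -355.85 + 14.766*I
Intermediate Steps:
F(x, E) = (E + x)/(5 + E)
Z = 2*I*√89 (Z = √(-356) = 2*I*√89 ≈ 18.868*I)
(Z + F(14 + 5, -28))² = (2*I*√89 + (-28 + (14 + 5))/(5 - 28))² = (2*I*√89 + (-28 + 19)/(-23))² = (2*I*√89 - 1/23*(-9))² = (2*I*√89 + 9/23)² = (9/23 + 2*I*√89)²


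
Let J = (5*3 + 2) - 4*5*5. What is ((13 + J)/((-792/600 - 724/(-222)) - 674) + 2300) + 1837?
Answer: 7715546181/1864963 ≈ 4137.1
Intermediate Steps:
J = -83 (J = (15 + 2) - 20*5 = 17 - 100 = -83)
((13 + J)/((-792/600 - 724/(-222)) - 674) + 2300) + 1837 = ((13 - 83)/((-792/600 - 724/(-222)) - 674) + 2300) + 1837 = (-70/((-792*1/600 - 724*(-1/222)) - 674) + 2300) + 1837 = (-70/((-33/25 + 362/111) - 674) + 2300) + 1837 = (-70/(5387/2775 - 674) + 2300) + 1837 = (-70/(-1864963/2775) + 2300) + 1837 = (-70*(-2775/1864963) + 2300) + 1837 = (194250/1864963 + 2300) + 1837 = 4289609150/1864963 + 1837 = 7715546181/1864963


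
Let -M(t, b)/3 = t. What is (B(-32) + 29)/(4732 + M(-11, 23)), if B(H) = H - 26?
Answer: -29/4765 ≈ -0.0060860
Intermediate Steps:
M(t, b) = -3*t
B(H) = -26 + H
(B(-32) + 29)/(4732 + M(-11, 23)) = ((-26 - 32) + 29)/(4732 - 3*(-11)) = (-58 + 29)/(4732 + 33) = -29/4765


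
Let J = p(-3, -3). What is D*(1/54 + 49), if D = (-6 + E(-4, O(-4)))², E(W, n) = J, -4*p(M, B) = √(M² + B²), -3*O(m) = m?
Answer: 29117/16 + 2647*√2/6 ≈ 2443.7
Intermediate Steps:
O(m) = -m/3
p(M, B) = -√(B² + M²)/4 (p(M, B) = -√(M² + B²)/4 = -√(B² + M²)/4)
J = -3*√2/4 (J = -√((-3)² + (-3)²)/4 = -√(9 + 9)/4 = -3*√2/4 ≈ -1.0607)
E(W, n) = -3*√2/4
D = (-6 - 3*√2/4)² ≈ 49.853
D*(1/54 + 49) = (297/8 + 9*√2)*(1/54 + 49) = (297/8 + 9*√2)*(2647/54) = 29117/16 + 2647*√2/6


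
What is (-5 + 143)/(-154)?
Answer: -69/77 ≈ -0.89610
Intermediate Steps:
(-5 + 143)/(-154) = 138*(-1/154) = -69/77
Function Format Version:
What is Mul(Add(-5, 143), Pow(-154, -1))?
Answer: Rational(-69, 77) ≈ -0.89610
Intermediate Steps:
Mul(Add(-5, 143), Pow(-154, -1)) = Mul(138, Rational(-1, 154)) = Rational(-69, 77)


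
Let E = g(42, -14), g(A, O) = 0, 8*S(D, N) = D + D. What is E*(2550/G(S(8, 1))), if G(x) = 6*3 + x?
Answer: 0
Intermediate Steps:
S(D, N) = D/4 (S(D, N) = (D + D)/8 = (2*D)/8 = D/4)
E = 0
G(x) = 18 + x
E*(2550/G(S(8, 1))) = 0*(2550/(18 + (¼)*8)) = 0*(2550/(18 + 2)) = 0*(2550/20) = 0*(2550*(1/20)) = 0*(255/2) = 0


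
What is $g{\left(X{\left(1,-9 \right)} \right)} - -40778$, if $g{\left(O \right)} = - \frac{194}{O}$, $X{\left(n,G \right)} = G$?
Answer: $\frac{367196}{9} \approx 40800.0$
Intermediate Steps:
$g{\left(X{\left(1,-9 \right)} \right)} - -40778 = - \frac{194}{-9} - -40778 = \left(-194\right) \left(- \frac{1}{9}\right) + 40778 = \frac{194}{9} + 40778 = \frac{367196}{9}$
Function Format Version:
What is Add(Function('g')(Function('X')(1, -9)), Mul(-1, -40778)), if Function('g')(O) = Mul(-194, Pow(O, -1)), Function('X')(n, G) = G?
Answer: Rational(367196, 9) ≈ 40800.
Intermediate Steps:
Add(Function('g')(Function('X')(1, -9)), Mul(-1, -40778)) = Add(Mul(-194, Pow(-9, -1)), Mul(-1, -40778)) = Add(Mul(-194, Rational(-1, 9)), 40778) = Add(Rational(194, 9), 40778) = Rational(367196, 9)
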